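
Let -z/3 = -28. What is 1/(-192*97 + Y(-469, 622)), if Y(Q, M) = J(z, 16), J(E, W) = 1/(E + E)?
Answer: -168/3128831 ≈ -5.3694e-5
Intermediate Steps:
z = 84 (z = -3*(-28) = 84)
J(E, W) = 1/(2*E)
Y(Q, M) = 1/168 (Y(Q, M) = (½)/84 = (½)*(1/84) = 1/168)
1/(-192*97 + Y(-469, 622)) = 1/(-192*97 + 1/168) = 1/(-18624 + 1/168) = 1/(-3128831/168) = -168/3128831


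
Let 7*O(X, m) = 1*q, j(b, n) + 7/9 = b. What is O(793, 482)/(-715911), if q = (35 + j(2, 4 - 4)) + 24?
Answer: -542/45102393 ≈ -1.2017e-5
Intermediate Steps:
j(b, n) = -7/9 + b
q = 542/9 (q = (35 + (-7/9 + 2)) + 24 = (35 + 11/9) + 24 = 326/9 + 24 = 542/9 ≈ 60.222)
O(X, m) = 542/63 (O(X, m) = (1*(542/9))/7 = (⅐)*(542/9) = 542/63)
O(793, 482)/(-715911) = (542/63)/(-715911) = (542/63)*(-1/715911) = -542/45102393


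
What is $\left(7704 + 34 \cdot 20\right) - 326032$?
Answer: $-317648$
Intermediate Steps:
$\left(7704 + 34 \cdot 20\right) - 326032 = \left(7704 + 680\right) - 326032 = 8384 - 326032 = -317648$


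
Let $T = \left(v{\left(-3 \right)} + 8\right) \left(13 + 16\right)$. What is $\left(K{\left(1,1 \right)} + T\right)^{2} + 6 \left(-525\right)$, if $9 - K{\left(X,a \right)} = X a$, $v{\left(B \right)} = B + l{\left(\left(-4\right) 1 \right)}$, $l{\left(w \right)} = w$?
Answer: $-1781$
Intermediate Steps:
$v{\left(B \right)} = -4 + B$ ($v{\left(B \right)} = B - 4 = -4 + B$)
$K{\left(X,a \right)} = 9 - X a$
$T = 29$ ($T = \left(\left(-4 - 3\right) + 8\right) \left(13 + 16\right) = \left(-7 + 8\right) 29 = 1 \cdot 29 = 29$)
$\left(K{\left(1,1 \right)} + T\right)^{2} + 6 \left(-525\right) = \left(\left(9 - 1 \cdot 1\right) + 29\right)^{2} + 6 \left(-525\right) = \left(\left(9 - 1\right) + 29\right)^{2} - 3150 = \left(8 + 29\right)^{2} - 3150 = 37^{2} - 3150 = 1369 - 3150 = -1781$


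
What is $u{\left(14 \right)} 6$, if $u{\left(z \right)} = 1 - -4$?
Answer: $30$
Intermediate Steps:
$u{\left(z \right)} = 5$ ($u{\left(z \right)} = 1 + 4 = 5$)
$u{\left(14 \right)} 6 = 5 \cdot 6 = 30$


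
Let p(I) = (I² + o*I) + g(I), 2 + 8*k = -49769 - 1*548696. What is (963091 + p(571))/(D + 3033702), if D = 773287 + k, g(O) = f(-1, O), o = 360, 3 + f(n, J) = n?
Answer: 11957504/29857445 ≈ 0.40049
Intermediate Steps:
f(n, J) = -3 + n
g(O) = -4 (g(O) = -3 - 1 = -4)
k = -598467/8 (k = -¼ + (-49769 - 1*548696)/8 = -¼ + (-49769 - 548696)/8 = -¼ + (⅛)*(-598465) = -¼ - 598465/8 = -598467/8 ≈ -74808.)
p(I) = -4 + I² + 360*I (p(I) = (I² + 360*I) - 4 = -4 + I² + 360*I)
D = 5587829/8 (D = 773287 - 598467/8 = 5587829/8 ≈ 6.9848e+5)
(963091 + p(571))/(D + 3033702) = (963091 + (-4 + 571² + 360*571))/(5587829/8 + 3033702) = (963091 + (-4 + 326041 + 205560))/(29857445/8) = (963091 + 531597)*(8/29857445) = 1494688*(8/29857445) = 11957504/29857445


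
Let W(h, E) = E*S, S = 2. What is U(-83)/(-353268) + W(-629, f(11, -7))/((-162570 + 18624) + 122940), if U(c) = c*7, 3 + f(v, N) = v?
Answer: 121337/137421252 ≈ 0.00088296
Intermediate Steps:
f(v, N) = -3 + v
U(c) = 7*c
W(h, E) = 2*E (W(h, E) = E*2 = 2*E)
U(-83)/(-353268) + W(-629, f(11, -7))/((-162570 + 18624) + 122940) = (7*(-83))/(-353268) + (2*(-3 + 11))/((-162570 + 18624) + 122940) = -581*(-1/353268) + (2*8)/(-143946 + 122940) = 581/353268 + 16/(-21006) = 581/353268 + 16*(-1/21006) = 581/353268 - 8/10503 = 121337/137421252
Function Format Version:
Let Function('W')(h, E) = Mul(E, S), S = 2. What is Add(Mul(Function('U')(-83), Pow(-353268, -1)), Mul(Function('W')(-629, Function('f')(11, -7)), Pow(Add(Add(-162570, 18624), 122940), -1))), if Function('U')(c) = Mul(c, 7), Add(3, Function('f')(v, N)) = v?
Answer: Rational(121337, 137421252) ≈ 0.00088296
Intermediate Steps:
Function('f')(v, N) = Add(-3, v)
Function('U')(c) = Mul(7, c)
Function('W')(h, E) = Mul(2, E) (Function('W')(h, E) = Mul(E, 2) = Mul(2, E))
Add(Mul(Function('U')(-83), Pow(-353268, -1)), Mul(Function('W')(-629, Function('f')(11, -7)), Pow(Add(Add(-162570, 18624), 122940), -1))) = Add(Mul(Mul(7, -83), Pow(-353268, -1)), Mul(Mul(2, Add(-3, 11)), Pow(Add(Add(-162570, 18624), 122940), -1))) = Add(Mul(-581, Rational(-1, 353268)), Mul(Mul(2, 8), Pow(Add(-143946, 122940), -1))) = Add(Rational(581, 353268), Mul(16, Pow(-21006, -1))) = Add(Rational(581, 353268), Mul(16, Rational(-1, 21006))) = Add(Rational(581, 353268), Rational(-8, 10503)) = Rational(121337, 137421252)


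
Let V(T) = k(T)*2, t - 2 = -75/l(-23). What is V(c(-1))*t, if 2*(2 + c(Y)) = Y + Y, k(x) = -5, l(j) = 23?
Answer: 290/23 ≈ 12.609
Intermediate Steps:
t = -29/23 (t = 2 - 75/23 = -29/23 ≈ -1.2609)
c(Y) = -2 + Y (c(Y) = -2 + (Y + Y)/2 = -2 + (2*Y)/2 = -2 + Y)
V(T) = -10 (V(T) = -5*2 = -10)
V(c(-1))*t = -10*(-29/23) = 290/23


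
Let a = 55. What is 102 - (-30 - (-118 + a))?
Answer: 69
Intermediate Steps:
102 - (-30 - (-118 + a)) = 102 - (-30 - (-118 + 55)) = 102 - (-30 - 1*(-63)) = 102 - (-30 + 63) = 102 - 1*33 = 102 - 33 = 69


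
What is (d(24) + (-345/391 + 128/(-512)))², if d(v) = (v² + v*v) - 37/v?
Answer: 219890655625/166464 ≈ 1.3210e+6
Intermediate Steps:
d(v) = -37/v + 2*v² (d(v) = (v² + v²) - 37/v = 2*v² - 37/v = -37/v + 2*v²)
(d(24) + (-345/391 + 128/(-512)))² = ((-37 + 2*24³)/24 + (-345/391 + 128/(-512)))² = ((-37 + 2*13824)/24 + (-345*1/391 + 128*(-1/512)))² = ((-37 + 27648)/24 + (-15/17 - ¼))² = ((1/24)*27611 - 77/68)² = (27611/24 - 77/68)² = (468925/408)² = 219890655625/166464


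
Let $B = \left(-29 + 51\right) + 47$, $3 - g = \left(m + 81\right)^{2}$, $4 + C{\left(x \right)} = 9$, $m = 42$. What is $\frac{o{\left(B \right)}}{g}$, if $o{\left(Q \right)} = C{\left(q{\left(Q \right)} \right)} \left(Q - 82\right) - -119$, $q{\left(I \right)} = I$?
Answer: $- \frac{9}{2521} \approx -0.00357$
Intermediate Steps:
$C{\left(x \right)} = 5$ ($C{\left(x \right)} = -4 + 9 = 5$)
$g = -15126$ ($g = 3 - \left(42 + 81\right)^{2} = 3 - 123^{2} = 3 - 15129 = -15126$)
$B = 69$ ($B = 22 + 47 = 69$)
$o{\left(Q \right)} = -291 + 5 Q$ ($o{\left(Q \right)} = 5 \left(Q - 82\right) - -119 = 5 \left(-82 + Q\right) + 119 = \left(-410 + 5 Q\right) + 119 = -291 + 5 Q$)
$\frac{o{\left(B \right)}}{g} = \frac{-291 + 5 \cdot 69}{-15126} = \left(-291 + 345\right) \left(- \frac{1}{15126}\right) = 54 \left(- \frac{1}{15126}\right) = - \frac{9}{2521}$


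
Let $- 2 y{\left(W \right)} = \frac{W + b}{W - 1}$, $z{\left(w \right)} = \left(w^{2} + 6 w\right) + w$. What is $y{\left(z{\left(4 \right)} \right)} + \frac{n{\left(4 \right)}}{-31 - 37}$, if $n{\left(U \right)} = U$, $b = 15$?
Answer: $- \frac{1089}{1462} \approx -0.74487$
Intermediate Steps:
$z{\left(w \right)} = w^{2} + 7 w$
$y{\left(W \right)} = - \frac{15 + W}{2 \left(-1 + W\right)}$ ($y{\left(W \right)} = - \frac{\left(W + 15\right) \frac{1}{W - 1}}{2} = - \frac{\left(15 + W\right) \frac{1}{-1 + W}}{2} = - \frac{\frac{1}{-1 + W} \left(15 + W\right)}{2} = - \frac{15 + W}{2 \left(-1 + W\right)}$)
$y{\left(z{\left(4 \right)} \right)} + \frac{n{\left(4 \right)}}{-31 - 37} = \frac{-15 - 4 \left(7 + 4\right)}{2 \left(-1 + 4 \left(7 + 4\right)\right)} + \frac{1}{-31 - 37} \cdot 4 = \frac{-15 - 4 \cdot 11}{2 \left(-1 + 4 \cdot 11\right)} + \frac{1}{-68} \cdot 4 = \frac{-15 - 44}{2 \left(-1 + 44\right)} - \frac{1}{17} = \frac{-15 - 44}{2 \cdot 43} - \frac{1}{17} = \frac{1}{2} \cdot \frac{1}{43} \left(-59\right) - \frac{1}{17} = - \frac{59}{86} - \frac{1}{17} = - \frac{1089}{1462}$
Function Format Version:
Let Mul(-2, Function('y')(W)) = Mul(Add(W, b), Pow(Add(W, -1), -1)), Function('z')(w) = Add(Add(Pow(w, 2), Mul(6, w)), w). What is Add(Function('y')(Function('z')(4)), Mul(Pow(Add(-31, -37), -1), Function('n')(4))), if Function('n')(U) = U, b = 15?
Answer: Rational(-1089, 1462) ≈ -0.74487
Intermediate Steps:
Function('z')(w) = Add(Pow(w, 2), Mul(7, w))
Function('y')(W) = Mul(Rational(-1, 2), Pow(Add(-1, W), -1), Add(15, W)) (Function('y')(W) = Mul(Rational(-1, 2), Mul(Add(W, 15), Pow(Add(W, -1), -1))) = Mul(Rational(-1, 2), Mul(Add(15, W), Pow(Add(-1, W), -1))) = Mul(Rational(-1, 2), Mul(Pow(Add(-1, W), -1), Add(15, W))) = Mul(Rational(-1, 2), Pow(Add(-1, W), -1), Add(15, W)))
Add(Function('y')(Function('z')(4)), Mul(Pow(Add(-31, -37), -1), Function('n')(4))) = Add(Mul(Rational(1, 2), Pow(Add(-1, Mul(4, Add(7, 4))), -1), Add(-15, Mul(-1, Mul(4, Add(7, 4))))), Mul(Pow(Add(-31, -37), -1), 4)) = Add(Mul(Rational(1, 2), Pow(Add(-1, Mul(4, 11)), -1), Add(-15, Mul(-1, Mul(4, 11)))), Mul(Pow(-68, -1), 4)) = Add(Mul(Rational(1, 2), Pow(Add(-1, 44), -1), Add(-15, Mul(-1, 44))), Mul(Rational(-1, 68), 4)) = Add(Mul(Rational(1, 2), Pow(43, -1), Add(-15, -44)), Rational(-1, 17)) = Add(Mul(Rational(1, 2), Rational(1, 43), -59), Rational(-1, 17)) = Add(Rational(-59, 86), Rational(-1, 17)) = Rational(-1089, 1462)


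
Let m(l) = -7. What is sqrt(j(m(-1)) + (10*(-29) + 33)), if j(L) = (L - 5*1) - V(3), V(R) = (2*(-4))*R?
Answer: 7*I*sqrt(5) ≈ 15.652*I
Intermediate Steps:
V(R) = -8*R
j(L) = 19 + L (j(L) = (L - 5*1) - (-8)*3 = (L - 5) - 1*(-24) = (-5 + L) + 24 = 19 + L)
sqrt(j(m(-1)) + (10*(-29) + 33)) = sqrt((19 - 7) + (10*(-29) + 33)) = sqrt(12 + (-290 + 33)) = sqrt(12 - 257) = sqrt(-245) = 7*I*sqrt(5)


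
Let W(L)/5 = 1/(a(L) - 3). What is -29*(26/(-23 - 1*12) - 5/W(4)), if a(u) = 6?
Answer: 3799/35 ≈ 108.54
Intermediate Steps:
W(L) = 5/3 (W(L) = 5/(6 - 3) = 5/3)
-29*(26/(-23 - 1*12) - 5/W(4)) = -29*(26/(-23 - 1*12) - 5/5/3) = -29*(26/(-23 - 12) - 5*⅗) = -29*(26/(-35) - 3) = -29*(26*(-1/35) - 3) = -29*(-26/35 - 3) = -29*(-131/35) = 3799/35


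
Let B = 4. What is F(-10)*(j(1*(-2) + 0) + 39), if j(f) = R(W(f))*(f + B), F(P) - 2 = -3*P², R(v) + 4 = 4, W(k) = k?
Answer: -11622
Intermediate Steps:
R(v) = 0 (R(v) = -4 + 4 = 0)
F(P) = 2 - 3*P²
j(f) = 0 (j(f) = 0*(f + 4) = 0*(4 + f) = 0)
F(-10)*(j(1*(-2) + 0) + 39) = (2 - 3*(-10)²)*(0 + 39) = (2 - 3*100)*39 = (2 - 300)*39 = -298*39 = -11622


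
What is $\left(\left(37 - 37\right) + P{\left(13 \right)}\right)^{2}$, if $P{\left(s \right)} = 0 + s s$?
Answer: $28561$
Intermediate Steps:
$P{\left(s \right)} = s^{2}$ ($P{\left(s \right)} = 0 + s^{2} = s^{2}$)
$\left(\left(37 - 37\right) + P{\left(13 \right)}\right)^{2} = \left(\left(37 - 37\right) + 13^{2}\right)^{2} = \left(0 + 169\right)^{2} = 169^{2} = 28561$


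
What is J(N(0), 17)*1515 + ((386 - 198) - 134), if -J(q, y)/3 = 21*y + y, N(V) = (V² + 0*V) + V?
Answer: -1699776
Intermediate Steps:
N(V) = V + V² (N(V) = (V² + 0) + V = V² + V = V + V²)
J(q, y) = -66*y (J(q, y) = -3*(21*y + y) = -66*y)
J(N(0), 17)*1515 + ((386 - 198) - 134) = -66*17*1515 + ((386 - 198) - 134) = -1122*1515 + (188 - 134) = -1699830 + 54 = -1699776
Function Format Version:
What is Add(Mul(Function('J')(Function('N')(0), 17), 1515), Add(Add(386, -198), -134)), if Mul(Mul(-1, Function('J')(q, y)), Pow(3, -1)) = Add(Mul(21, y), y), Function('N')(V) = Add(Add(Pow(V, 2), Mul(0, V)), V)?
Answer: -1699776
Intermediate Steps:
Function('N')(V) = Add(V, Pow(V, 2)) (Function('N')(V) = Add(Add(Pow(V, 2), 0), V) = Add(Pow(V, 2), V) = Add(V, Pow(V, 2)))
Function('J')(q, y) = Mul(-66, y) (Function('J')(q, y) = Mul(-3, Add(Mul(21, y), y)) = Mul(-3, Mul(22, y)) = Mul(-66, y))
Add(Mul(Function('J')(Function('N')(0), 17), 1515), Add(Add(386, -198), -134)) = Add(Mul(Mul(-66, 17), 1515), Add(Add(386, -198), -134)) = Add(Mul(-1122, 1515), Add(188, -134)) = Add(-1699830, 54) = -1699776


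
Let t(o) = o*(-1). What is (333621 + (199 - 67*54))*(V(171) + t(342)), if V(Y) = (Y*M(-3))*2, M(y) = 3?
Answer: 225858168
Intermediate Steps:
t(o) = -o
V(Y) = 6*Y (V(Y) = (Y*3)*2 = (3*Y)*2 = 6*Y)
(333621 + (199 - 67*54))*(V(171) + t(342)) = (333621 + (199 - 67*54))*(6*171 - 1*342) = (333621 + (199 - 3618))*(1026 - 342) = (333621 - 3419)*684 = 330202*684 = 225858168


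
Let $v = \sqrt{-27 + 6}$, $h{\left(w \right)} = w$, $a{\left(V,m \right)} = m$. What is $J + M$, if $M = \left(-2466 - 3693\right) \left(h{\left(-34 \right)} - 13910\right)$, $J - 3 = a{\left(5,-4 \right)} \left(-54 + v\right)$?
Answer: $85881315 - 4 i \sqrt{21} \approx 8.5881 \cdot 10^{7} - 18.33 i$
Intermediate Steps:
$v = i \sqrt{21}$ ($v = \sqrt{-21} = i \sqrt{21} \approx 4.5826 i$)
$J = 219 - 4 i \sqrt{21}$ ($J = 3 - 4 \left(-54 + i \sqrt{21}\right) = 3 + \left(216 - 4 i \sqrt{21}\right) = 219 - 4 i \sqrt{21} \approx 219.0 - 18.33 i$)
$M = 85881096$ ($M = \left(-2466 - 3693\right) \left(-34 - 13910\right) = - 6159 \left(-34 - 13910\right) = \left(-6159\right) \left(-13944\right) = 85881096$)
$J + M = \left(219 - 4 i \sqrt{21}\right) + 85881096 = 85881315 - 4 i \sqrt{21}$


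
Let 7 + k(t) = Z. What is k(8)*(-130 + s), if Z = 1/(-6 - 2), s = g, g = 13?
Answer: 6669/8 ≈ 833.63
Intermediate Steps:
s = 13
Z = -⅛ (Z = 1/(-8) = -⅛ ≈ -0.12500)
k(t) = -57/8 (k(t) = -7 - ⅛ = -57/8)
k(8)*(-130 + s) = -57*(-130 + 13)/8 = -57/8*(-117) = 6669/8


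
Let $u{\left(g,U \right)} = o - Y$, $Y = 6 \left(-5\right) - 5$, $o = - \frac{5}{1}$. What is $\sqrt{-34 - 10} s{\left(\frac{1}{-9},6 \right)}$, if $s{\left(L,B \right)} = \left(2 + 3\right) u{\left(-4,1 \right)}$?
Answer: $300 i \sqrt{11} \approx 994.99 i$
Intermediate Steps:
$o = -5$ ($o = \left(-5\right) 1 = -5$)
$Y = -35$ ($Y = -30 - 5 = -35$)
$u{\left(g,U \right)} = 30$ ($u{\left(g,U \right)} = -5 - -35 = -5 + 35 = 30$)
$s{\left(L,B \right)} = 150$ ($s{\left(L,B \right)} = \left(2 + 3\right) 30 = 5 \cdot 30 = 150$)
$\sqrt{-34 - 10} s{\left(\frac{1}{-9},6 \right)} = \sqrt{-34 - 10} \cdot 150 = \sqrt{-44} \cdot 150 = 2 i \sqrt{11} \cdot 150 = 300 i \sqrt{11}$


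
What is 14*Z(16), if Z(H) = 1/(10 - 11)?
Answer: -14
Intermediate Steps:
Z(H) = -1 (Z(H) = 1/(-1) = -1)
14*Z(16) = 14*(-1) = -14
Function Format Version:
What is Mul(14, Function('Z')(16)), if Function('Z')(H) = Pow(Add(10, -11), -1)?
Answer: -14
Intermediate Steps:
Function('Z')(H) = -1 (Function('Z')(H) = Pow(-1, -1) = -1)
Mul(14, Function('Z')(16)) = Mul(14, -1) = -14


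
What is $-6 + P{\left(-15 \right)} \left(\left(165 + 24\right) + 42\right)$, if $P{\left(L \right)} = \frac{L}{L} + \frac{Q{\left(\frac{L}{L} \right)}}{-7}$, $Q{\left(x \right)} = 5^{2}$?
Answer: $-600$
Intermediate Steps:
$Q{\left(x \right)} = 25$
$P{\left(L \right)} = - \frac{18}{7}$ ($P{\left(L \right)} = \frac{L}{L} + \frac{25}{-7} = 1 + 25 \left(- \frac{1}{7}\right) = 1 - \frac{25}{7} = - \frac{18}{7}$)
$-6 + P{\left(-15 \right)} \left(\left(165 + 24\right) + 42\right) = -6 - \frac{18 \left(\left(165 + 24\right) + 42\right)}{7} = -6 - \frac{18 \left(189 + 42\right)}{7} = -6 - 594 = -600$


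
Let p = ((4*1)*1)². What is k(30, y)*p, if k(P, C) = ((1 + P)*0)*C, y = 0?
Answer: 0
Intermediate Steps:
k(P, C) = 0 (k(P, C) = 0*C = 0)
p = 16 (p = (4*1)² = 4² = 16)
k(30, y)*p = 0*16 = 0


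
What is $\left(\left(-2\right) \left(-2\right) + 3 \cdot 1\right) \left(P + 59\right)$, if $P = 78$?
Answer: $959$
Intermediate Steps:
$\left(\left(-2\right) \left(-2\right) + 3 \cdot 1\right) \left(P + 59\right) = \left(\left(-2\right) \left(-2\right) + 3 \cdot 1\right) \left(78 + 59\right) = \left(4 + 3\right) 137 = 7 \cdot 137 = 959$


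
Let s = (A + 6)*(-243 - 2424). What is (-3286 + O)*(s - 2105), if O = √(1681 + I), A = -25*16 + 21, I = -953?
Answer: -3261966196 + 1985372*√182 ≈ -3.2352e+9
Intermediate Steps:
A = -379 (A = -400 + 21 = -379)
s = 994791 (s = (-379 + 6)*(-243 - 2424) = -373*(-2667) = 994791)
O = 2*√182 (O = √(1681 - 953) = √728 = 2*√182 ≈ 26.981)
(-3286 + O)*(s - 2105) = (-3286 + 2*√182)*(994791 - 2105) = (-3286 + 2*√182)*992686 = -3261966196 + 1985372*√182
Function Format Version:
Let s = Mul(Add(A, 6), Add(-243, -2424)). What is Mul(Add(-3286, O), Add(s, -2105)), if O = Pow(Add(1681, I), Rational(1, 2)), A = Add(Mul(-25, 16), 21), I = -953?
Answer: Add(-3261966196, Mul(1985372, Pow(182, Rational(1, 2)))) ≈ -3.2352e+9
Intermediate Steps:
A = -379 (A = Add(-400, 21) = -379)
s = 994791 (s = Mul(Add(-379, 6), Add(-243, -2424)) = Mul(-373, -2667) = 994791)
O = Mul(2, Pow(182, Rational(1, 2))) (O = Pow(Add(1681, -953), Rational(1, 2)) = Pow(728, Rational(1, 2)) = Mul(2, Pow(182, Rational(1, 2))) ≈ 26.981)
Mul(Add(-3286, O), Add(s, -2105)) = Mul(Add(-3286, Mul(2, Pow(182, Rational(1, 2)))), Add(994791, -2105)) = Mul(Add(-3286, Mul(2, Pow(182, Rational(1, 2)))), 992686) = Add(-3261966196, Mul(1985372, Pow(182, Rational(1, 2))))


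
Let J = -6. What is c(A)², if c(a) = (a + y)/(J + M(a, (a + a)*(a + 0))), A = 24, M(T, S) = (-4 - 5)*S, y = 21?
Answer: 225/11957764 ≈ 1.8816e-5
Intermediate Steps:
M(T, S) = -9*S
c(a) = (21 + a)/(-6 - 18*a²) (c(a) = (a + 21)/(-6 - 9*(a + a)*(a + 0)) = (21 + a)/(-6 - 9*2*a*a) = (21 + a)/(-6 - 18*a²))
c(A)² = ((-21 - 1*24)/(6*(1 + 3*24²)))² = ((-21 - 24)/(6*(1 + 3*576)))² = ((⅙)*(-45)/(1 + 1728))² = ((⅙)*(-45)/1729)² = ((⅙)*(1/1729)*(-45))² = (-15/3458)² = 225/11957764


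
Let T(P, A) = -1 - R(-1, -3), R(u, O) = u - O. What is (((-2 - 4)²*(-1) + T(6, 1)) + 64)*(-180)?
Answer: -4500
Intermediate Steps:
T(P, A) = -3 (T(P, A) = -1 - (-1 - 1*(-3)) = -1 - (-1 + 3) = -1 - 1*2 = -1 - 2 = -3)
(((-2 - 4)²*(-1) + T(6, 1)) + 64)*(-180) = (((-2 - 4)²*(-1) - 3) + 64)*(-180) = (((-6)²*(-1) - 3) + 64)*(-180) = ((36*(-1) - 3) + 64)*(-180) = ((-36 - 3) + 64)*(-180) = (-39 + 64)*(-180) = 25*(-180) = -4500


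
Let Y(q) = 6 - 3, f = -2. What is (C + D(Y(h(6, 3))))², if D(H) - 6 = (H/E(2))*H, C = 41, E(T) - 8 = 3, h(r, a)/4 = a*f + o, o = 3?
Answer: 276676/121 ≈ 2286.6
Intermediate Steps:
h(r, a) = 12 - 8*a (h(r, a) = 4*(a*(-2) + 3) = 4*(-2*a + 3) = 4*(3 - 2*a) = 12 - 8*a)
E(T) = 11 (E(T) = 8 + 3 = 11)
Y(q) = 3
D(H) = 6 + H²/11 (D(H) = 6 + (H/11)*H = 6 + H²/11)
(C + D(Y(h(6, 3))))² = (41 + (6 + (1/11)*3²))² = (41 + (6 + (1/11)*9))² = (41 + (6 + 9/11))² = (41 + 75/11)² = (526/11)² = 276676/121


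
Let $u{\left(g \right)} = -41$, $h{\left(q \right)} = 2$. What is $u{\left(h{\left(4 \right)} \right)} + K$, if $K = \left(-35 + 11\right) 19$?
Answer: $-497$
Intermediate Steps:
$K = -456$ ($K = \left(-24\right) 19 = -456$)
$u{\left(h{\left(4 \right)} \right)} + K = -41 - 456 = -497$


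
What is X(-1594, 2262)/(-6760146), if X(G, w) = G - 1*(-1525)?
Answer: 23/2253382 ≈ 1.0207e-5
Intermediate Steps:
X(G, w) = 1525 + G (X(G, w) = G + 1525 = 1525 + G)
X(-1594, 2262)/(-6760146) = (1525 - 1594)/(-6760146) = -69*(-1/6760146) = 23/2253382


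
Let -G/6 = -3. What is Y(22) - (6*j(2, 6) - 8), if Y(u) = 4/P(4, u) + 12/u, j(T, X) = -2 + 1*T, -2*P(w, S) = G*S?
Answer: 844/99 ≈ 8.5253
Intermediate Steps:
G = 18 (G = -6*(-3) = 18)
P(w, S) = -9*S
j(T, X) = -2 + T
Y(u) = 104/(9*u) (Y(u) = 4/((-9*u)) + 12/u = 4*(-1/(9*u)) + 12/u = -4/(9*u) + 12/u = 104/(9*u))
Y(22) - (6*j(2, 6) - 8) = (104/9)/22 - (6*(-2 + 2) - 8) = (104/9)*(1/22) - (6*0 - 8) = 52/99 - (0 - 8) = 52/99 - 1*(-8) = 52/99 + 8 = 844/99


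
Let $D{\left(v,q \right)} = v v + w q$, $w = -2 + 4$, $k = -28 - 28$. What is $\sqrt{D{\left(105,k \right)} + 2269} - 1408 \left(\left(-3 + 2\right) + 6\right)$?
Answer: $-7040 + 13 \sqrt{78} \approx -6925.2$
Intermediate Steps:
$k = -56$ ($k = -28 - 28 = -56$)
$w = 2$
$D{\left(v,q \right)} = v^{2} + 2 q$ ($D{\left(v,q \right)} = v v + 2 q = v^{2} + 2 q$)
$\sqrt{D{\left(105,k \right)} + 2269} - 1408 \left(\left(-3 + 2\right) + 6\right) = \sqrt{\left(105^{2} + 2 \left(-56\right)\right) + 2269} - 1408 \left(\left(-3 + 2\right) + 6\right) = \sqrt{\left(11025 - 112\right) + 2269} - 1408 \left(-1 + 6\right) = \sqrt{10913 + 2269} - 7040 = \sqrt{13182} - 7040 = 13 \sqrt{78} - 7040 = -7040 + 13 \sqrt{78}$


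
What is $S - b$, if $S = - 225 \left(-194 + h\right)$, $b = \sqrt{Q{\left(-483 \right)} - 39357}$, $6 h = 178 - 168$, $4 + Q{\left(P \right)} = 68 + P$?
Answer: $43275 - 4 i \sqrt{2486} \approx 43275.0 - 199.44 i$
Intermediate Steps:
$Q{\left(P \right)} = 64 + P$ ($Q{\left(P \right)} = -4 + \left(68 + P\right) = 64 + P$)
$h = \frac{5}{3}$ ($h = \frac{178 - 168}{6} = \frac{1}{6} \cdot 10 = \frac{5}{3} \approx 1.6667$)
$b = 4 i \sqrt{2486}$ ($b = \sqrt{\left(64 - 483\right) - 39357} = \sqrt{-419 - 39357} = \sqrt{-39776} = 4 i \sqrt{2486} \approx 199.44 i$)
$S = 43275$ ($S = - 225 \left(-194 + \frac{5}{3}\right) = \left(-225\right) \left(- \frac{577}{3}\right) = 43275$)
$S - b = 43275 - 4 i \sqrt{2486}$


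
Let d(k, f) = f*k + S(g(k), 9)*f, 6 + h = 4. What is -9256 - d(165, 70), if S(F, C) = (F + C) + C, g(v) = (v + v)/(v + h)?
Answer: -3619858/163 ≈ -22208.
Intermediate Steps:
h = -2 (h = -6 + 4 = -2)
g(v) = 2*v/(-2 + v) (g(v) = (v + v)/(v - 2) = (2*v)/(-2 + v) = 2*v/(-2 + v))
S(F, C) = F + 2*C (S(F, C) = (C + F) + C = F + 2*C)
d(k, f) = f*k + f*(18 + 2*k/(-2 + k)) (d(k, f) = f*k + (2*k/(-2 + k) + 2*9)*f = f*k + (2*k/(-2 + k) + 18)*f = f*k + (18 + 2*k/(-2 + k))*f = f*k + f*(18 + 2*k/(-2 + k)))
-9256 - d(165, 70) = -9256 - 70*(-36 + 165² + 18*165)/(-2 + 165) = -9256 - 70*(-36 + 27225 + 2970)/163 = -9256 - 70*30159/163 = -9256 - 1*2111130/163 = -9256 - 2111130/163 = -3619858/163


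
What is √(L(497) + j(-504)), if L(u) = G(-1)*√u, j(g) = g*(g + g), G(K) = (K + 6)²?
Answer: √(508032 + 25*√497) ≈ 713.15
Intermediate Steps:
G(K) = (6 + K)²
j(g) = 2*g² (j(g) = g*(2*g) = 2*g²)
L(u) = 25*√u (L(u) = (6 - 1)²*√u = 5²*√u = 25*√u)
√(L(497) + j(-504)) = √(25*√497 + 2*(-504)²) = √(25*√497 + 2*254016) = √(25*√497 + 508032) = √(508032 + 25*√497)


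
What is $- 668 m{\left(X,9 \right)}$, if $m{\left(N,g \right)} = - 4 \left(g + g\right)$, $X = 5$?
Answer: $48096$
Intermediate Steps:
$m{\left(N,g \right)} = - 8 g$ ($m{\left(N,g \right)} = - 4 \cdot 2 g = - 8 g$)
$- 668 m{\left(X,9 \right)} = - 668 \left(\left(-8\right) 9\right) = \left(-668\right) \left(-72\right) = 48096$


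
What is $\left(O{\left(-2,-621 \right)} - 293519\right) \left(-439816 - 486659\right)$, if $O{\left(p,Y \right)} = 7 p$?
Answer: $271950986175$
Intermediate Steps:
$\left(O{\left(-2,-621 \right)} - 293519\right) \left(-439816 - 486659\right) = \left(7 \left(-2\right) - 293519\right) \left(-439816 - 486659\right) = \left(-14 - 293519\right) \left(-926475\right) = \left(-293533\right) \left(-926475\right) = 271950986175$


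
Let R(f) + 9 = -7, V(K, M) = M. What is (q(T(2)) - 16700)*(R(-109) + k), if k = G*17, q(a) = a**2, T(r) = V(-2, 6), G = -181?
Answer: 51541752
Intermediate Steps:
R(f) = -16 (R(f) = -9 - 7 = -16)
T(r) = 6
k = -3077 (k = -181*17 = -3077)
(q(T(2)) - 16700)*(R(-109) + k) = (6**2 - 16700)*(-16 - 3077) = (36 - 16700)*(-3093) = -16664*(-3093) = 51541752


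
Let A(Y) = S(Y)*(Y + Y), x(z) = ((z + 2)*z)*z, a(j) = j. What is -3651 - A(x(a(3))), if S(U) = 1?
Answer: -3741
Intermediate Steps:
x(z) = z²*(2 + z) (x(z) = ((2 + z)*z)*z = (z*(2 + z))*z = z²*(2 + z))
A(Y) = 2*Y (A(Y) = 1*(Y + Y) = 1*(2*Y) = 2*Y)
-3651 - A(x(a(3))) = -3651 - 2*3²*(2 + 3) = -3651 - 2*9*5 = -3651 - 2*45 = -3651 - 1*90 = -3651 - 90 = -3741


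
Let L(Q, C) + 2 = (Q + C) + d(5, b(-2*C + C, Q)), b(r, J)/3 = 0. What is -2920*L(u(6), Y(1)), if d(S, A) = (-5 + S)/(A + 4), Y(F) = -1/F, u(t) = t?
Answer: -8760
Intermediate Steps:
b(r, J) = 0 (b(r, J) = 3*0 = 0)
d(S, A) = (-5 + S)/(4 + A)
L(Q, C) = -2 + C + Q (L(Q, C) = -2 + ((Q + C) + (-5 + 5)/(4 + 0)) = -2 + ((C + Q) + 0/4) = -2 + ((C + Q) + (¼)*0) = -2 + ((C + Q) + 0) = -2 + (C + Q) = -2 + C + Q)
-2920*L(u(6), Y(1)) = -2920*(-2 - 1/1 + 6) = -2920*(-2 - 1*1 + 6) = -2920*(-2 - 1 + 6) = -2920*3 = -8760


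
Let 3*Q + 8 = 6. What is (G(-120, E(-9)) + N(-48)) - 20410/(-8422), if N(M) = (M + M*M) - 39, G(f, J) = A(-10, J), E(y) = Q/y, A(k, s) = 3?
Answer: 9358625/4211 ≈ 2222.4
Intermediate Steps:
Q = -2/3 (Q = -8/3 + (1/3)*6 = -8/3 + 2 = -2/3 ≈ -0.66667)
E(y) = -2/(3*y)
G(f, J) = 3
N(M) = -39 + M + M**2 (N(M) = (M + M**2) - 39 = -39 + M + M**2)
(G(-120, E(-9)) + N(-48)) - 20410/(-8422) = (3 + (-39 - 48 + (-48)**2)) - 20410/(-8422) = (3 + (-39 - 48 + 2304)) - 20410*(-1/8422) = (3 + 2217) + 10205/4211 = 2220 + 10205/4211 = 9358625/4211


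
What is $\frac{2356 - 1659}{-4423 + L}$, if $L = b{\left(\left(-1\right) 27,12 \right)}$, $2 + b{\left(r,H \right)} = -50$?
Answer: $- \frac{697}{4475} \approx -0.15575$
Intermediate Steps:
$b{\left(r,H \right)} = -52$ ($b{\left(r,H \right)} = -2 - 50 = -52$)
$L = -52$
$\frac{2356 - 1659}{-4423 + L} = \frac{2356 - 1659}{-4423 - 52} = \frac{697}{-4475} = 697 \left(- \frac{1}{4475}\right) = - \frac{697}{4475}$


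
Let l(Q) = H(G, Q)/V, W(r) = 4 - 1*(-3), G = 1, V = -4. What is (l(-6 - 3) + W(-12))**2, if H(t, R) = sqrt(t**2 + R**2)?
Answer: (28 - sqrt(82))**2/16 ≈ 22.431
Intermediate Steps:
H(t, R) = sqrt(R**2 + t**2)
W(r) = 7 (W(r) = 4 + 3 = 7)
l(Q) = -sqrt(1 + Q**2)/4 (l(Q) = sqrt(Q**2 + 1**2)/(-4) = sqrt(Q**2 + 1)*(-1/4) = sqrt(1 + Q**2)*(-1/4) = -sqrt(1 + Q**2)/4)
(l(-6 - 3) + W(-12))**2 = (-sqrt(1 + (-6 - 3)**2)/4 + 7)**2 = (-sqrt(1 + (-9)**2)/4 + 7)**2 = (-sqrt(1 + 81)/4 + 7)**2 = (-sqrt(82)/4 + 7)**2 = (7 - sqrt(82)/4)**2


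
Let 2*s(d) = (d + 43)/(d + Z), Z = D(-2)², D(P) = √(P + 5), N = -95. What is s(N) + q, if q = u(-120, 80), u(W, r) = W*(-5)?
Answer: 27613/46 ≈ 600.28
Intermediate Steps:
u(W, r) = -5*W
D(P) = √(5 + P)
q = 600 (q = -5*(-120) = 600)
Z = 3 (Z = (√(5 - 2))² = (√3)² = 3)
s(d) = (43 + d)/(2*(3 + d)) (s(d) = ((d + 43)/(d + 3))/2 = ((43 + d)/(3 + d))/2 = (43 + d)/(2*(3 + d)))
s(N) + q = (43 - 95)/(2*(3 - 95)) + 600 = (½)*(-52)/(-92) + 600 = (½)*(-1/92)*(-52) + 600 = 13/46 + 600 = 27613/46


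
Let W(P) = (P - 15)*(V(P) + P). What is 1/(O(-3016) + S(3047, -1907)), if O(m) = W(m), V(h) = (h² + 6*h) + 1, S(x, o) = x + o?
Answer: -1/27506763355 ≈ -3.6355e-11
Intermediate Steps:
S(x, o) = o + x
V(h) = 1 + h² + 6*h
W(P) = (-15 + P)*(1 + P² + 7*P) (W(P) = (P - 15)*((1 + P² + 6*P) + P) = (-15 + P)*(1 + P² + 7*P))
O(m) = -15 + m³ - 104*m - 8*m²
1/(O(-3016) + S(3047, -1907)) = 1/((-15 + (-3016)³ - 104*(-3016) - 8*(-3016)²) + (-1907 + 3047)) = 1/((-15 - 27434308096 + 313664 - 8*9096256) + 1140) = 1/((-15 - 27434308096 + 313664 - 72770048) + 1140) = 1/(-27506764495 + 1140) = 1/(-27506763355) = -1/27506763355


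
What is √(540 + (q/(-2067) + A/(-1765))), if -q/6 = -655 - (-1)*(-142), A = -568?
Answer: √795640444298570/1216085 ≈ 23.195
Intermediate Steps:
q = 4782 (q = -6*(-655 - (-1)*(-142)) = -6*(-655 - 1*142) = -6*(-655 - 142) = -6*(-797) = 4782)
√(540 + (q/(-2067) + A/(-1765))) = √(540 + (4782/(-2067) - 568/(-1765))) = √(540 + (4782*(-1/2067) - 568*(-1/1765))) = √(540 + (-1594/689 + 568/1765)) = √(540 - 2422058/1216085) = √(654263842/1216085) = √795640444298570/1216085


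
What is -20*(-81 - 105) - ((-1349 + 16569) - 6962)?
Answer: -4538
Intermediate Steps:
-20*(-81 - 105) - ((-1349 + 16569) - 6962) = -20*(-186) - (15220 - 6962) = 3720 - 1*8258 = 3720 - 8258 = -4538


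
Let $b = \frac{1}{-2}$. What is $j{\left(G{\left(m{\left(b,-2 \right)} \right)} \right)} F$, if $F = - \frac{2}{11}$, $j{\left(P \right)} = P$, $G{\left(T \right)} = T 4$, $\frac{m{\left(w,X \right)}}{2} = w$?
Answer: $\frac{8}{11} \approx 0.72727$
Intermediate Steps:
$b = - \frac{1}{2} \approx -0.5$
$m{\left(w,X \right)} = 2 w$
$G{\left(T \right)} = 4 T$
$F = - \frac{2}{11}$ ($F = \left(-2\right) \frac{1}{11} = - \frac{2}{11} \approx -0.18182$)
$j{\left(G{\left(m{\left(b,-2 \right)} \right)} \right)} F = 4 \cdot 2 \left(- \frac{1}{2}\right) \left(- \frac{2}{11}\right) = 4 \left(-1\right) \left(- \frac{2}{11}\right) = \left(-4\right) \left(- \frac{2}{11}\right) = \frac{8}{11}$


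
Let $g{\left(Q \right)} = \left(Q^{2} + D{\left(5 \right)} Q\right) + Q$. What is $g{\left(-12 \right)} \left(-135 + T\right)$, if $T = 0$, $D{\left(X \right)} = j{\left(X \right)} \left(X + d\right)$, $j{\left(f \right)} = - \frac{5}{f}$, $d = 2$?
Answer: $-29160$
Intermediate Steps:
$D{\left(X \right)} = - \frac{5 \left(2 + X\right)}{X}$ ($D{\left(X \right)} = - \frac{5}{X} \left(X + 2\right) = - \frac{5}{X} \left(2 + X\right) = - \frac{5 \left(2 + X\right)}{X}$)
$g{\left(Q \right)} = Q^{2} - 6 Q$ ($g{\left(Q \right)} = \left(Q^{2} + \left(-5 - \frac{10}{5}\right) Q\right) + Q = \left(Q^{2} + \left(-5 - 2\right) Q\right) + Q = \left(Q^{2} - 7 Q\right) + Q = Q^{2} - 6 Q$)
$g{\left(-12 \right)} \left(-135 + T\right) = - 12 \left(-6 - 12\right) \left(-135 + 0\right) = \left(-12\right) \left(-18\right) \left(-135\right) = 216 \left(-135\right) = -29160$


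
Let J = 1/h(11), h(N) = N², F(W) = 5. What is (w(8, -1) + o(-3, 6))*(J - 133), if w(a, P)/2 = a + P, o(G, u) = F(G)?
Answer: -305748/121 ≈ -2526.8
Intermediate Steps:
o(G, u) = 5
w(a, P) = 2*P + 2*a (w(a, P) = 2*(a + P) = 2*(P + a) = 2*P + 2*a)
J = 1/121 (J = 1/(11²) = 1/121 ≈ 0.0082645)
(w(8, -1) + o(-3, 6))*(J - 133) = ((2*(-1) + 2*8) + 5)*(1/121 - 133) = ((-2 + 16) + 5)*(-16092/121) = (14 + 5)*(-16092/121) = 19*(-16092/121) = -305748/121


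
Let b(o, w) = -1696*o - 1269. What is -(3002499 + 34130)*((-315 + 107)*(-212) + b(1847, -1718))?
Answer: 9382227071865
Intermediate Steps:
b(o, w) = -1269 - 1696*o
-(3002499 + 34130)*((-315 + 107)*(-212) + b(1847, -1718)) = -(3002499 + 34130)*((-315 + 107)*(-212) + (-1269 - 1696*1847)) = -3036629*(-208*(-212) + (-1269 - 3132512)) = -3036629*(44096 - 3133781) = -3036629*(-3089685) = -1*(-9382227071865) = 9382227071865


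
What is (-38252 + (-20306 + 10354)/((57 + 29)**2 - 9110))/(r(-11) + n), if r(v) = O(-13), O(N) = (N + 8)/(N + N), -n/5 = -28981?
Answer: -852201688/3228777495 ≈ -0.26394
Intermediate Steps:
n = 144905 (n = -5*(-28981) = 144905)
O(N) = (8 + N)/(2*N) (O(N) = (8 + N)/((2*N)) = (8 + N)*(1/(2*N)) = (8 + N)/(2*N))
r(v) = 5/26 (r(v) = (1/2)*(8 - 13)/(-13) = (1/2)*(-1/13)*(-5) = 5/26)
(-38252 + (-20306 + 10354)/((57 + 29)**2 - 9110))/(r(-11) + n) = (-38252 + (-20306 + 10354)/((57 + 29)**2 - 9110))/(5/26 + 144905) = (-38252 - 9952/(86**2 - 9110))/(3767535/26) = (-38252 - 9952/(7396 - 9110))*(26/3767535) = (-38252 - 9952/(-1714))*(26/3767535) = (-38252 - 9952*(-1/1714))*(26/3767535) = (-38252 + 4976/857)*(26/3767535) = -32776988/857*26/3767535 = -852201688/3228777495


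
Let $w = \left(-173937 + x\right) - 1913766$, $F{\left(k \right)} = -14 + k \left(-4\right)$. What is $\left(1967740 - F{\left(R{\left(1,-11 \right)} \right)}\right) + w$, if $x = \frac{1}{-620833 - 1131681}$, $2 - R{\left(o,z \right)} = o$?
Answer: $- \frac{210205291731}{1752514} \approx -1.1995 \cdot 10^{5}$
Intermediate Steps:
$R{\left(o,z \right)} = 2 - o$
$F{\left(k \right)} = -14 - 4 k$
$x = - \frac{1}{1752514}$ ($x = \frac{1}{-1752514} = - \frac{1}{1752514} \approx -5.7061 \cdot 10^{-7}$)
$w = - \frac{3658728735343}{1752514}$ ($w = \left(-173937 - \frac{1}{1752514}\right) - 1913766 = - \frac{304827027619}{1752514} - 1913766 = - \frac{3658728735343}{1752514} \approx -2.0877 \cdot 10^{6}$)
$\left(1967740 - F{\left(R{\left(1,-11 \right)} \right)}\right) + w = \left(1967740 - \left(-14 - 4 \left(2 - 1\right)\right)\right) - \frac{3658728735343}{1752514} = \left(1967740 - \left(-14 - 4\right)\right) - \frac{3658728735343}{1752514} = \left(1967740 - -18\right) - \frac{3658728735343}{1752514} = \left(1967740 + 18\right) - \frac{3658728735343}{1752514} = 1967758 - \frac{3658728735343}{1752514} = - \frac{210205291731}{1752514}$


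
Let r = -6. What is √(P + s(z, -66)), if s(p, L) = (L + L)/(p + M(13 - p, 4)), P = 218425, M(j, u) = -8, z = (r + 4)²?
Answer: √218458 ≈ 467.40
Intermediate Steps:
z = 4 (z = (-6 + 4)² = (-2)² = 4)
s(p, L) = 2*L/(-8 + p) (s(p, L) = (L + L)/(p - 8) = (2*L)/(-8 + p) = 2*L/(-8 + p))
√(P + s(z, -66)) = √(218425 + 2*(-66)/(-8 + 4)) = √(218425 + 2*(-66)/(-4)) = √(218425 + 2*(-66)*(-¼)) = √(218425 + 33) = √218458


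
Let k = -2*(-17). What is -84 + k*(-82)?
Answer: -2872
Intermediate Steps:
k = 34
-84 + k*(-82) = -84 + 34*(-82) = -84 - 2788 = -2872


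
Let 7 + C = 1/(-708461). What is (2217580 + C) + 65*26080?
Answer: 2772047072352/708461 ≈ 3.9128e+6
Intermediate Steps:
C = -4959228/708461 (C = -7 + 1/(-708461) = -7 - 1/708461 = -4959228/708461 ≈ -7.0000)
(2217580 + C) + 65*26080 = (2217580 - 4959228/708461) + 65*26080 = 1571063985152/708461 + 1695200 = 2772047072352/708461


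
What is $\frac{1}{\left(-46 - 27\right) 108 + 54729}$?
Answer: $\frac{1}{46845} \approx 2.1347 \cdot 10^{-5}$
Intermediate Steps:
$\frac{1}{\left(-46 - 27\right) 108 + 54729} = \frac{1}{\left(-73\right) 108 + 54729} = \frac{1}{-7884 + 54729} = \frac{1}{46845}$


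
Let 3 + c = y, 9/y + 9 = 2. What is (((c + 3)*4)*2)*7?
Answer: -72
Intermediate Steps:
y = -9/7 (y = 9/(-9 + 2) = 9/(-7) = 9*(-⅐) = -9/7 ≈ -1.2857)
c = -30/7 (c = -3 - 9/7 = -30/7 ≈ -4.2857)
(((c + 3)*4)*2)*7 = (((-30/7 + 3)*4)*2)*7 = (-9/7*4*2)*7 = -36/7*2*7 = -72/7*7 = -72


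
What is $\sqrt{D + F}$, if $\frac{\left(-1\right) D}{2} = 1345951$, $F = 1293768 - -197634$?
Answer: $490 i \sqrt{5} \approx 1095.7 i$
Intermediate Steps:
$F = 1491402$ ($F = 1293768 + 197634 = 1491402$)
$D = -2691902$ ($D = \left(-2\right) 1345951 = -2691902$)
$\sqrt{D + F} = \sqrt{-2691902 + 1491402} = \sqrt{-1200500} = 490 i \sqrt{5}$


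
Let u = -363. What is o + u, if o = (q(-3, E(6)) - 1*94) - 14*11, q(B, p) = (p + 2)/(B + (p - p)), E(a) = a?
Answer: -1841/3 ≈ -613.67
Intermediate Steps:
q(B, p) = (2 + p)/B (q(B, p) = (2 + p)/(B + 0) = (2 + p)/B)
o = -752/3 (o = ((2 + 6)/(-3) - 1*94) - 14*11 = (-⅓*8 - 94) - 1*154 = (-8/3 - 94) - 154 = -290/3 - 154 = -752/3 ≈ -250.67)
o + u = -752/3 - 363 = -1841/3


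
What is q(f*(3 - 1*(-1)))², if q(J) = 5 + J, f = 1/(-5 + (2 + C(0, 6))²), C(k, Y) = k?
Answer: 1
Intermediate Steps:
f = -1 (f = 1/(-5 + (2 + 0)²) = 1/(-5 + 2²) = 1/(-5 + 4) = 1/(-1) = -1)
q(f*(3 - 1*(-1)))² = (5 - (3 - 1*(-1)))² = (5 - (3 + 1))² = (5 - 1*4)² = (5 - 4)² = 1² = 1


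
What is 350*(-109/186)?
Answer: -19075/93 ≈ -205.11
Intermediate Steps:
350*(-109/186) = -19075/93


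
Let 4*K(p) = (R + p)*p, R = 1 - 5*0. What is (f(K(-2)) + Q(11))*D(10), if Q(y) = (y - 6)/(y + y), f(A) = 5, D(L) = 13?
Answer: 1495/22 ≈ 67.955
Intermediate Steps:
R = 1 (R = 1 + 0 = 1)
K(p) = p*(1 + p)/4 (K(p) = ((1 + p)*p)/4 = (p*(1 + p))/4 = p*(1 + p)/4)
Q(y) = (-6 + y)/(2*y) (Q(y) = (-6 + y)/((2*y)) = (-6 + y)*(1/(2*y)) = (-6 + y)/(2*y))
(f(K(-2)) + Q(11))*D(10) = (5 + (½)*(-6 + 11)/11)*13 = (5 + (½)*(1/11)*5)*13 = (5 + 5/22)*13 = (115/22)*13 = 1495/22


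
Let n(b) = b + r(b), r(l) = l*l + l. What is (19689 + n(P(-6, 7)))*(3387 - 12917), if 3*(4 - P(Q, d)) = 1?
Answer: -1690507640/9 ≈ -1.8783e+8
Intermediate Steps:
P(Q, d) = 11/3 (P(Q, d) = 4 - ⅓*1 = 4 - ⅓ = 11/3)
r(l) = l + l² (r(l) = l² + l = l + l²)
n(b) = b + b*(1 + b)
(19689 + n(P(-6, 7)))*(3387 - 12917) = (19689 + 11*(2 + 11/3)/3)*(3387 - 12917) = (19689 + (11/3)*(17/3))*(-9530) = (19689 + 187/9)*(-9530) = (177388/9)*(-9530) = -1690507640/9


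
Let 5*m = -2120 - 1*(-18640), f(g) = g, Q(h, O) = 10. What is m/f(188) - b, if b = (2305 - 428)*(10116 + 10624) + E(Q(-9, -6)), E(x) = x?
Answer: -1829661704/47 ≈ -3.8929e+7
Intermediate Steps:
b = 38928990 (b = (2305 - 428)*(10116 + 10624) + 10 = 1877*20740 + 10 = 38928980 + 10 = 38928990)
m = 3304 (m = (-2120 - 1*(-18640))/5 = (-2120 + 18640)/5 = (⅕)*16520 = 3304)
m/f(188) - b = 3304/188 - 1*38928990 = 3304*(1/188) - 38928990 = 826/47 - 38928990 = -1829661704/47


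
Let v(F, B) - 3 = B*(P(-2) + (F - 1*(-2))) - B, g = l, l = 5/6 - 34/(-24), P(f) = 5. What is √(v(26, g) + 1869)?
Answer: 18*√6 ≈ 44.091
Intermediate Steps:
l = 9/4 (l = 5*(⅙) - 34*(-1/24) = ⅚ + 17/12 = 9/4 ≈ 2.2500)
g = 9/4 ≈ 2.2500
v(F, B) = 3 - B + B*(7 + F) (v(F, B) = 3 + (B*(5 + (F - 1*(-2))) - B) = 3 + (B*(5 + (F + 2)) - B) = 3 + (B*(5 + (2 + F)) - B) = 3 + (B*(7 + F) - B) = 3 + (-B + B*(7 + F)) = 3 - B + B*(7 + F))
√(v(26, g) + 1869) = √((3 + 6*(9/4) + (9/4)*26) + 1869) = √((3 + 27/2 + 117/2) + 1869) = √(75 + 1869) = √1944 = 18*√6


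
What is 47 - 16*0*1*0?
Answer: 47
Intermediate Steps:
47 - 16*0*1*0 = 47 - 0*0 = 47 - 16*0 = 47 + 0 = 47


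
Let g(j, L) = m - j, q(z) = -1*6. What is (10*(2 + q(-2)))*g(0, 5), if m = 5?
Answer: -200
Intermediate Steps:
q(z) = -6
g(j, L) = 5 - j
(10*(2 + q(-2)))*g(0, 5) = (10*(2 - 6))*(5 - 1*0) = (10*(-4))*(5 + 0) = -40*5 = -200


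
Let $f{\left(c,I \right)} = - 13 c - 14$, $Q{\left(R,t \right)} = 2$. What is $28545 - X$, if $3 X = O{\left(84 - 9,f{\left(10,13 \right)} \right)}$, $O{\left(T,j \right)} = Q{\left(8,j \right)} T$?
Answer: $28495$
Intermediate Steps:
$f{\left(c,I \right)} = -14 - 13 c$
$O{\left(T,j \right)} = 2 T$
$X = 50$ ($X = \frac{2 \left(84 - 9\right)}{3} = \frac{2 \cdot 75}{3} = \frac{1}{3} \cdot 150 = 50$)
$28545 - X = 28545 - 50 = 28495$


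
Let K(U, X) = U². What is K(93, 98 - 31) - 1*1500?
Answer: 7149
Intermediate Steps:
K(93, 98 - 31) - 1*1500 = 93² - 1*1500 = 8649 - 1500 = 7149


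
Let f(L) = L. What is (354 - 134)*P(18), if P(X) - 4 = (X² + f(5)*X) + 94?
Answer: 112640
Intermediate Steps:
P(X) = 98 + X² + 5*X (P(X) = 4 + ((X² + 5*X) + 94) = 4 + (94 + X² + 5*X) = 98 + X² + 5*X)
(354 - 134)*P(18) = (354 - 134)*(98 + 18² + 5*18) = 220*(98 + 324 + 90) = 220*512 = 112640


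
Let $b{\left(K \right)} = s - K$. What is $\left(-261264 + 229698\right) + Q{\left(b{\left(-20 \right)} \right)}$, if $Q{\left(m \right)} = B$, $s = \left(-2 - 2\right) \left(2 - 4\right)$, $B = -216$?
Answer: $-31782$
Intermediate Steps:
$s = 8$ ($s = \left(-4\right) \left(-2\right) = 8$)
$b{\left(K \right)} = 8 - K$
$Q{\left(m \right)} = -216$
$\left(-261264 + 229698\right) + Q{\left(b{\left(-20 \right)} \right)} = \left(-261264 + 229698\right) - 216 = -31566 - 216 = -31782$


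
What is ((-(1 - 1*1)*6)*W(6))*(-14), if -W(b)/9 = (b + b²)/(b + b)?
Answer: 0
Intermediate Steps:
W(b) = -9*(b + b²)/(2*b) (W(b) = -9*(b + b²)/(b + b) = -9*(b + b²)/(2*b))
((-(1 - 1*1)*6)*W(6))*(-14) = ((-(1 - 1*1)*6)*(-9/2 - 9/2*6))*(-14) = ((-(1 - 1)*6)*(-9/2 - 27))*(-14) = ((-1*0*6)*(-63/2))*(-14) = ((0*6)*(-63/2))*(-14) = (0*(-63/2))*(-14) = 0*(-14) = 0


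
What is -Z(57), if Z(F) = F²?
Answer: -3249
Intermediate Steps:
-Z(57) = -1*57² = -1*3249 = -3249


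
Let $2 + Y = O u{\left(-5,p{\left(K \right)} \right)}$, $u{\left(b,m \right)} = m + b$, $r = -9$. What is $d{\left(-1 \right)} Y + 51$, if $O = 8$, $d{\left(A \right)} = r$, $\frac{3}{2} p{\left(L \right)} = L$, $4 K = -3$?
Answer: $465$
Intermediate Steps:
$K = - \frac{3}{4}$ ($K = \frac{1}{4} \left(-3\right) = - \frac{3}{4} \approx -0.75$)
$p{\left(L \right)} = \frac{2 L}{3}$
$u{\left(b,m \right)} = b + m$
$d{\left(A \right)} = -9$
$Y = -46$ ($Y = -2 + 8 \left(-5 + \frac{2}{3} \left(- \frac{3}{4}\right)\right) = -2 + 8 \left(-5 - \frac{1}{2}\right) = -2 + 8 \left(- \frac{11}{2}\right) = -2 - 44 = -46$)
$d{\left(-1 \right)} Y + 51 = \left(-9\right) \left(-46\right) + 51 = 414 + 51 = 465$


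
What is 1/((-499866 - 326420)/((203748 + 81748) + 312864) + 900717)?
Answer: 299180/269476098917 ≈ 1.1102e-6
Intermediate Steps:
1/((-499866 - 326420)/((203748 + 81748) + 312864) + 900717) = 1/(-826286/(285496 + 312864) + 900717) = 1/(-826286/598360 + 900717) = 1/(-826286*1/598360 + 900717) = 1/(-413143/299180 + 900717) = 1/(269476098917/299180) = 299180/269476098917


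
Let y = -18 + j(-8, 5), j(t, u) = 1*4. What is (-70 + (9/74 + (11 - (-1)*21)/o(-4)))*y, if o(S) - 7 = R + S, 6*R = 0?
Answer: 92015/111 ≈ 828.96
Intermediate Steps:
R = 0 (R = (⅙)*0 = 0)
o(S) = 7 + S (o(S) = 7 + (0 + S) = 7 + S)
j(t, u) = 4
y = -14 (y = -18 + 4 = -14)
(-70 + (9/74 + (11 - (-1)*21)/o(-4)))*y = (-70 + (9/74 + (11 - (-1)*21)/(7 - 4)))*(-14) = (-70 + (9*(1/74) + (11 - 1*(-21))/3))*(-14) = (-70 + (9/74 + (11 + 21)*(⅓)))*(-14) = (-70 + (9/74 + 32*(⅓)))*(-14) = (-70 + (9/74 + 32/3))*(-14) = (-70 + 2395/222)*(-14) = -13145/222*(-14) = 92015/111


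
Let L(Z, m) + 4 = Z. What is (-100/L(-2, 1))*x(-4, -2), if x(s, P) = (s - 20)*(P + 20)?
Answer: -7200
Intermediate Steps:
x(s, P) = (-20 + s)*(20 + P)
L(Z, m) = -4 + Z
(-100/L(-2, 1))*x(-4, -2) = (-100/(-4 - 2))*(-400 - 20*(-2) + 20*(-4) - 2*(-4)) = (-100/(-6))*(-400 + 40 - 80 + 8) = -100*(-1/6)*(-432) = (50/3)*(-432) = -7200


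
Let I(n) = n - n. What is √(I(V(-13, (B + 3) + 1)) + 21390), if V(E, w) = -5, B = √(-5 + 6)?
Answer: √21390 ≈ 146.25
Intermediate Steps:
B = 1 (B = √1 = 1)
I(n) = 0
√(I(V(-13, (B + 3) + 1)) + 21390) = √(0 + 21390) = √21390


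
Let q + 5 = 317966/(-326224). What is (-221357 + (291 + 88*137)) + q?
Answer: -34093013663/163112 ≈ -2.0902e+5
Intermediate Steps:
q = -974543/163112 (q = -5 + 317966/(-326224) = -5 + 317966*(-1/326224) = -5 - 158983/163112 = -974543/163112 ≈ -5.9747)
(-221357 + (291 + 88*137)) + q = (-221357 + (291 + 88*137)) - 974543/163112 = (-221357 + (291 + 12056)) - 974543/163112 = (-221357 + 12347) - 974543/163112 = -209010 - 974543/163112 = -34093013663/163112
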